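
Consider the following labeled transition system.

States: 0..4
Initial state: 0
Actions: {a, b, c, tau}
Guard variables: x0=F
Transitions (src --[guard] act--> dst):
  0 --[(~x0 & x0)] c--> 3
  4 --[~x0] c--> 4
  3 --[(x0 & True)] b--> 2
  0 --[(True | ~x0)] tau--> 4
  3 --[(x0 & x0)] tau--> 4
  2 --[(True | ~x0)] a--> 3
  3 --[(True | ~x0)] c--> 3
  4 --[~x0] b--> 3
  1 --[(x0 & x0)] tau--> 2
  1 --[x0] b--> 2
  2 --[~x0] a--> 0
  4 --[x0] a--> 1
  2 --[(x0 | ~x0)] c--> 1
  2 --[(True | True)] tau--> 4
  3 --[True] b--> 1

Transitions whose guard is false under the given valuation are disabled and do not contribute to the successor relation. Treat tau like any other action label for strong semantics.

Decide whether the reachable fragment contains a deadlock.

Reach set: {0,1,3,4}
  0: tau→4  [1 exit(s)]
  1: ∅  [STUCK]
  3: b→1  c→3  [2 exit(s)]
  4: b→3  c→4  [2 exit(s)]
trace reaching 1: tau·b·b

Answer: DEADLOCK at state 1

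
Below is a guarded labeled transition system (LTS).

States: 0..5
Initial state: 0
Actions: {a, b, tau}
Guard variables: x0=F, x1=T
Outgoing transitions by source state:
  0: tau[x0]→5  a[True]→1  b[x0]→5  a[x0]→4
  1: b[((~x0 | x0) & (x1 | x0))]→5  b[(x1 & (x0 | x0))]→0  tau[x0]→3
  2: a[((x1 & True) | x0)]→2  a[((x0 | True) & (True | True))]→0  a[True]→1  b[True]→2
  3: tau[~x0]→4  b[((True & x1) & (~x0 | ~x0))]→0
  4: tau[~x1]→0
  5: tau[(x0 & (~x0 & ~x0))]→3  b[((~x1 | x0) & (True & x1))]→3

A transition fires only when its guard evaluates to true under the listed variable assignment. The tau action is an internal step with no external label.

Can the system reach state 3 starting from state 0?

Answer: UNREACHABLE

Trace:
Guard filter leaves 8 enabled edge(s).
L0 = {0}
L1 = {1}  cumulative {0,1}
L2 = {5}  cumulative {0,1,5}
Reach set: {0,1,5}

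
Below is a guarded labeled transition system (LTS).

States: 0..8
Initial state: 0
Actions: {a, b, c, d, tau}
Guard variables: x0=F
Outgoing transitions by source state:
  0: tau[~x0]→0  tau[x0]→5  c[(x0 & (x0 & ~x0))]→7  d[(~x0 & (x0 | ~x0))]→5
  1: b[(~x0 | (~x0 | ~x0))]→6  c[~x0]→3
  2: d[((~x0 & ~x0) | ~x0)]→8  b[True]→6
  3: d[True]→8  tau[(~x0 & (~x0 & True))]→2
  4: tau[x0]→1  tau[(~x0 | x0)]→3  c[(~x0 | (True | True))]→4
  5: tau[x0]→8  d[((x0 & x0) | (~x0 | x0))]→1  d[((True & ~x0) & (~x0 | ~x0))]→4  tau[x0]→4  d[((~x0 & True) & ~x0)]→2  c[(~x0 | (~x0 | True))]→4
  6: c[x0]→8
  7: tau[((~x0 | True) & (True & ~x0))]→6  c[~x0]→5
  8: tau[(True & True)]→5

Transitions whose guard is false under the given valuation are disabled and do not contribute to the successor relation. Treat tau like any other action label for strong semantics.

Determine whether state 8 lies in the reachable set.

17 transition(s) survive guard evaluation.
Layer 0: {0}
Layer 1: {5}  now seen {0,5}
Layer 2: {1,2,4}  now seen {0,1,2,4,5}
Layer 3: {3,6,8}  now seen {0,1,2,3,4,5,6,8}
Reachable = {0,1,2,3,4,5,6,8}
Path to 8: d·d·d

Answer: REACHABLE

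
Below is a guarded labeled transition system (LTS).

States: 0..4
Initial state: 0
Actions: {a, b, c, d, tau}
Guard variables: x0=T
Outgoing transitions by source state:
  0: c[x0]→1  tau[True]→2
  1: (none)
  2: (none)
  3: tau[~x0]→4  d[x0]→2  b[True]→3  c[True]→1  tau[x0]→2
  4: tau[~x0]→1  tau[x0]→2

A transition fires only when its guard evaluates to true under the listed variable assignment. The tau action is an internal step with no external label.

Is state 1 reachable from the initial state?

After dropping false guards: 7 live edges.
L0 = {0}
L1 = {1,2}  total {0,1,2}
Reach set: {0,1,2}
Path to 1: c

Answer: REACHABLE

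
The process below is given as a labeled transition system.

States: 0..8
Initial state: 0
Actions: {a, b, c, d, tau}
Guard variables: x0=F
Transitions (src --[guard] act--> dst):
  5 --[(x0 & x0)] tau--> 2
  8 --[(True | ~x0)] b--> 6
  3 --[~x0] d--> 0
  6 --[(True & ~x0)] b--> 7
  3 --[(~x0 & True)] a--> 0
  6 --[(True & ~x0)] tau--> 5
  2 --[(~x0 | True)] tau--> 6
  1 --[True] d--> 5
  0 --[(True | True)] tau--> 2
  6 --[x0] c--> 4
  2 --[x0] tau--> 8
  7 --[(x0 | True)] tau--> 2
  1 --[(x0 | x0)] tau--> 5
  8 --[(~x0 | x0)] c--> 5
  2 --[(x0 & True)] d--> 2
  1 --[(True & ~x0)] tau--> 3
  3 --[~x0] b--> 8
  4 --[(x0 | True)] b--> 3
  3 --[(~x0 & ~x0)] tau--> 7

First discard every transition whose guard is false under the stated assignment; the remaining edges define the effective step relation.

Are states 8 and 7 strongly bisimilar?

Bisimulation quotient by refinement:
  round 0: {{0,1,2,3,4,5,6,7,8}}
  round 1: {{0,2,7},{1},{3},{4},{5},{6},{8}}
  round 2: {{0,7},{1},{2},{3},{4},{5},{6},{8}}
Fixed point at round 3; 8 class(es).
8∈{8}, 7∈{0,7}

Answer: NOT BISIMILAR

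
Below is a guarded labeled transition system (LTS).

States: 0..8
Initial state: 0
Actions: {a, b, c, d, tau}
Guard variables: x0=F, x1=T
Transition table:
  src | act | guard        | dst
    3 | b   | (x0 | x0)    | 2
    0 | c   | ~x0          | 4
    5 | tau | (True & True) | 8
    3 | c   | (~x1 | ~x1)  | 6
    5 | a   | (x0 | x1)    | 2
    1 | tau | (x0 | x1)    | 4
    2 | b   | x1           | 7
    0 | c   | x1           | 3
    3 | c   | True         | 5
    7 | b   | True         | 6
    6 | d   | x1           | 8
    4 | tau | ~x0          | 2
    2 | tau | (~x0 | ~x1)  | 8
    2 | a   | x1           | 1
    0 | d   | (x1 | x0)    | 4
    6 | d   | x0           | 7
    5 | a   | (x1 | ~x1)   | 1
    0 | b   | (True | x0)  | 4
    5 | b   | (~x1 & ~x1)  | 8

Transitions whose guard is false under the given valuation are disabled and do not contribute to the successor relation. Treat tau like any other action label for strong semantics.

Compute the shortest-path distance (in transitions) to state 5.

Breadth-first toward 5:
  Layer 0: {0}
  Layer 1: {3,4}
  Layer 2: {2,5}
first hit 5 at d=2 via c·c

Answer: 2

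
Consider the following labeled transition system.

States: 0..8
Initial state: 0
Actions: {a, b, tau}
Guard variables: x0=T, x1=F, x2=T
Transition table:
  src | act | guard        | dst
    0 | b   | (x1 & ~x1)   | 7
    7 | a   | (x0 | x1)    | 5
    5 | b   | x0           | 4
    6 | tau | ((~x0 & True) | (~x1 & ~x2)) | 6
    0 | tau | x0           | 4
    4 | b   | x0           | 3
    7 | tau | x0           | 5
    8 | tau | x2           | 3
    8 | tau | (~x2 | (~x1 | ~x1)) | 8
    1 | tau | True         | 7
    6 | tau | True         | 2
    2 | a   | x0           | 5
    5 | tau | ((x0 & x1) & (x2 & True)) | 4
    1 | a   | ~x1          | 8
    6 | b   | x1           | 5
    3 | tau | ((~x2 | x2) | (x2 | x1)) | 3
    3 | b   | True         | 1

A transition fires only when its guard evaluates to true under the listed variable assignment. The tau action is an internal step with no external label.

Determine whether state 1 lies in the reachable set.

Guard filter leaves 13 enabled edge(s).
depth 0: {0}
depth 1: {4}  total {0,4}
depth 2: {3}  total {0,3,4}
depth 3: {1}  total {0,1,3,4}
depth 4: {7,8}  total {0,1,3,4,7,8}
depth 5: {5}  total {0,1,3,4,5,7,8}
Reachable = {0,1,3,4,5,7,8}
witness 1: tau·b·b

Answer: REACHABLE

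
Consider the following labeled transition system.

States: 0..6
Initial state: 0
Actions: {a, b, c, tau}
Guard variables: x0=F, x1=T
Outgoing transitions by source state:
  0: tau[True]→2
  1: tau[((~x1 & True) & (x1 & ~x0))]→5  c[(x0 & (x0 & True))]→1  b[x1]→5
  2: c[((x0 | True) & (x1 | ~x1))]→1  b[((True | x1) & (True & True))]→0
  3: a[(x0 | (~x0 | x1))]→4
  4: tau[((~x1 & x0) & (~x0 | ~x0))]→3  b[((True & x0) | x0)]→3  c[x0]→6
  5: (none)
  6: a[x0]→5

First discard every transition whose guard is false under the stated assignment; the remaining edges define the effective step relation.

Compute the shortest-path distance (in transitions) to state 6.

BFS to 6:
  Layer 0: {0}
  Layer 1: {2}
  Layer 2: {1}
  Layer 3: {5}
6 never appears.

Answer: UNREACHABLE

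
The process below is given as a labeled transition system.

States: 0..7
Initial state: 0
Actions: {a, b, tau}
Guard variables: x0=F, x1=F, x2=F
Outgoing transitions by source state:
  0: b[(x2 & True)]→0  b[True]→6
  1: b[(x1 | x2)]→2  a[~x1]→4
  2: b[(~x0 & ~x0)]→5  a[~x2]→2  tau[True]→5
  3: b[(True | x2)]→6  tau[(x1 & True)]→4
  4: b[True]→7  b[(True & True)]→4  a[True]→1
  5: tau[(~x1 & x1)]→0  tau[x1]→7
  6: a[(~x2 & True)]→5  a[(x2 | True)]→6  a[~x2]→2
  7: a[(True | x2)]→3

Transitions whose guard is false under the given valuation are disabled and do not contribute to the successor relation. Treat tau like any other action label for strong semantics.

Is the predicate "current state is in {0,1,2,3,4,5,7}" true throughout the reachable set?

Answer: INVARIANT VIOLATED at state 6

Working:
Allowed set {0,1,2,3,4,5,7}
Reachable = {0,2,5,6}
  0: ✓
  2: ✓
  5: ✓
  6: VIOLATES
witness against invariant: b → 6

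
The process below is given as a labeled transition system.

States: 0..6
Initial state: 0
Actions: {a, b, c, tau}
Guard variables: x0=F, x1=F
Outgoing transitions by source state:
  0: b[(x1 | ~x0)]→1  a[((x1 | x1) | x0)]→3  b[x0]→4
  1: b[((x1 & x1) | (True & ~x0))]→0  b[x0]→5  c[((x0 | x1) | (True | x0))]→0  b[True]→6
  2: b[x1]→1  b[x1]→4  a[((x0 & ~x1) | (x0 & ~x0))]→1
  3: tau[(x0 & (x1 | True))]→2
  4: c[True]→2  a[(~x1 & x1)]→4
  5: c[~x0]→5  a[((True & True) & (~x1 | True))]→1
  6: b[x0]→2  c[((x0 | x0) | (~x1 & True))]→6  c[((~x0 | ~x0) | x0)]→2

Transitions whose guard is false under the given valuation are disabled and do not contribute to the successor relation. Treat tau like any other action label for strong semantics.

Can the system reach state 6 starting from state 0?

Guard filter leaves 9 enabled edge(s).
depth 0: {0}
depth 1: {1}  cumulative {0,1}
depth 2: {6}  cumulative {0,1,6}
depth 3: {2}  cumulative {0,1,2,6}
Reachable = {0,1,2,6}
witness 6: b·b

Answer: REACHABLE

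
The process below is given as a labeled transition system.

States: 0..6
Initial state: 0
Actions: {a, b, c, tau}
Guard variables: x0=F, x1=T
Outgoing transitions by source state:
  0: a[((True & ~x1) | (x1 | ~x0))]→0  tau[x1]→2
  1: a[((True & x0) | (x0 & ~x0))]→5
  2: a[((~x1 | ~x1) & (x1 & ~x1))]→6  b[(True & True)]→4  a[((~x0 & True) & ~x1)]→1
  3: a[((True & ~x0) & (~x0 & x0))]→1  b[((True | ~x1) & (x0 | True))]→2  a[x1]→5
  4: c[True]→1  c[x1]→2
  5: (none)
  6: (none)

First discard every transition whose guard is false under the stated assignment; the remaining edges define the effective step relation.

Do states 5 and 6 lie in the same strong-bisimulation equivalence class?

Compute ~ classes (split until stable):
  π0 = {{0,1,2,3,4,5,6}}
  π1 = {{0},{1,5,6},{2},{3},{4}}
Fixed point at round 2; 5 class(es).
class of 5: {1,5,6}; class of 6: {1,5,6}

Answer: BISIMILAR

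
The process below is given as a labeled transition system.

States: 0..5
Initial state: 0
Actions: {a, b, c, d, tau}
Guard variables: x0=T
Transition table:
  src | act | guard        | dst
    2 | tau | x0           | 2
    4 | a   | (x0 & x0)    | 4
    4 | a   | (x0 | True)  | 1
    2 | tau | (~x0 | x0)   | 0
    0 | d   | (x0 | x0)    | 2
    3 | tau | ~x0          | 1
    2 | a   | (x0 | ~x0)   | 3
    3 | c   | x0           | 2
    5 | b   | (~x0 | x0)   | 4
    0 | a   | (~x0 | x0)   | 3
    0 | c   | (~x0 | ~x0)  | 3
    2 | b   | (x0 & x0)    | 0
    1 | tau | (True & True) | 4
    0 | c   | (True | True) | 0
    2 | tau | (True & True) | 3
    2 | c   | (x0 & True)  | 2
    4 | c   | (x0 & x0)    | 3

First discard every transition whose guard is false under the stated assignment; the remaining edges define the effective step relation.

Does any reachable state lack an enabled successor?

Answer: DEADLOCK-FREE

Trace:
R = {0,2,3}
  0: a→3  c→0  d→2  [deg 3]
  2: a→3  b→0  c→2  tau→0  tau→2  tau→3  [deg 6]
  3: c→2  [deg 1]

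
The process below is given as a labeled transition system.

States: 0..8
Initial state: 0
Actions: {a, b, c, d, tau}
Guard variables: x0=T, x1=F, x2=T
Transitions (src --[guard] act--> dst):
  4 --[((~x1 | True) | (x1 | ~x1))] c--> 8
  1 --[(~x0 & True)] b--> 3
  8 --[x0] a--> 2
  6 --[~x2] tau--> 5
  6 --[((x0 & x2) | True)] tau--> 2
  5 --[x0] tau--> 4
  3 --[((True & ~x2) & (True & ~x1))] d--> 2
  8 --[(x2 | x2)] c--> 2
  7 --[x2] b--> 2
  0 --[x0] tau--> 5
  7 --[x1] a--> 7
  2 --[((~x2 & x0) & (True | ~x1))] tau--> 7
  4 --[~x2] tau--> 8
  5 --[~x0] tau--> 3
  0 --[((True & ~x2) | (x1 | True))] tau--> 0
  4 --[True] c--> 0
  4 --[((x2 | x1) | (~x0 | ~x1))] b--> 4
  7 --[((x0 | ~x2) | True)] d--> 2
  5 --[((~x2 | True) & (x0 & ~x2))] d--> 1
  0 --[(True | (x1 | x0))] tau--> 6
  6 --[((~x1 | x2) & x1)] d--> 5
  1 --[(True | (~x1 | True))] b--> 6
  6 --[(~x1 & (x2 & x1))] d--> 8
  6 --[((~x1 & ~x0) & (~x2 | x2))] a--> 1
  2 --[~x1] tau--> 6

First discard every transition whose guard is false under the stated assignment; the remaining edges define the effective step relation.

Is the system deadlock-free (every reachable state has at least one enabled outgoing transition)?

Reachable = {0,2,4,5,6,8}
  0: tau→0  tau→5  tau→6  [3 exit(s)]
  2: tau→6  [1 exit(s)]
  4: b→4  c→0  c→8  [3 exit(s)]
  5: tau→4  [1 exit(s)]
  6: tau→2  [1 exit(s)]
  8: a→2  c→2  [2 exit(s)]

Answer: DEADLOCK-FREE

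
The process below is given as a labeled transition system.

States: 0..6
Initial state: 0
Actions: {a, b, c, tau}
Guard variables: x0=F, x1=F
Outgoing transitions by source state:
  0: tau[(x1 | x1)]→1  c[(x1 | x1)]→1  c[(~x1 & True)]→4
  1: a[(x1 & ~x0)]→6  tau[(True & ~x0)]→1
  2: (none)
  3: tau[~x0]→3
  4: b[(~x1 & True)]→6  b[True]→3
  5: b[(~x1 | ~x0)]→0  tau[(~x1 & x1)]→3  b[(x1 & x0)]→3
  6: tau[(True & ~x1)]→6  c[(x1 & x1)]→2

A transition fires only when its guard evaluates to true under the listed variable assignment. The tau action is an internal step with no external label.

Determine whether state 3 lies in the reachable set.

After dropping false guards: 7 live edges.
Layer 0: {0}
Layer 1: {4}  now seen {0,4}
Layer 2: {3,6}  now seen {0,3,4,6}
Reachable = {0,3,4,6}
witness 3: c·b

Answer: REACHABLE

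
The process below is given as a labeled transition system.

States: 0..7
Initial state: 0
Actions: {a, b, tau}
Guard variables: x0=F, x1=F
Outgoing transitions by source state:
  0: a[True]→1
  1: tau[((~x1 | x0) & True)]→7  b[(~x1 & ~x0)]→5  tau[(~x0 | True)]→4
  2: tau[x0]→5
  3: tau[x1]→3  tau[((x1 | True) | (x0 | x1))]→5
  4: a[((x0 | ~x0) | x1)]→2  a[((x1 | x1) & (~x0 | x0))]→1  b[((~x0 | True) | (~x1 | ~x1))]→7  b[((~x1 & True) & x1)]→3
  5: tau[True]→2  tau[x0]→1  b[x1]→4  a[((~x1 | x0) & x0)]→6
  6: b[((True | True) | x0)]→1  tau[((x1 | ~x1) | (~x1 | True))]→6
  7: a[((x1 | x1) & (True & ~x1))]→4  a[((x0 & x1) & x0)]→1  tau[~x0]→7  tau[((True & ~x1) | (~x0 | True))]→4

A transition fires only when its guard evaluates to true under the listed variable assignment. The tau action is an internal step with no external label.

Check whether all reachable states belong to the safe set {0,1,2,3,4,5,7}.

Answer: INVARIANT HOLDS

Trace:
Inv-set: {0,1,2,3,4,5,7}
Reachable = {0,1,2,4,5,7}
  0: safe
  1: safe
  2: safe
  4: safe
  5: safe
  7: safe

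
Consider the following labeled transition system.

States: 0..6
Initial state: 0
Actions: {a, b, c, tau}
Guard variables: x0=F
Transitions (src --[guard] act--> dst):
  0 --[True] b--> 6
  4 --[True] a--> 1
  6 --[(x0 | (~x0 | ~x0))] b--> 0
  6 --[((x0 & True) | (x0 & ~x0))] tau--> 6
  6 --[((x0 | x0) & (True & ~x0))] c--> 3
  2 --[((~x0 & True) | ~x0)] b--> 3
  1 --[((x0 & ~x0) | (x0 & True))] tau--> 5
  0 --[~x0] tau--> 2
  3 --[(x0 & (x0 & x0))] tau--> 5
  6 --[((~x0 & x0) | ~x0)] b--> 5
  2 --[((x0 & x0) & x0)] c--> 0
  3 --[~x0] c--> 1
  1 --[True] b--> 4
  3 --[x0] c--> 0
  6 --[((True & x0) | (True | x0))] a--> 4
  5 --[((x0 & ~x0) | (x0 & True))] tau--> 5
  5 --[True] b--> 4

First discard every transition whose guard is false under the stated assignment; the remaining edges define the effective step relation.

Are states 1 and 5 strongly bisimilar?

Answer: BISIMILAR

Analysis:
Refine partition for ~:
  round 0: {{0,1,2,3,4,5,6}}
  round 1: {{0},{1,2,5},{3},{4},{6}}
  round 2: {{0},{1,5},{2},{3},{4},{6}}
6 equivalence class(es) (converged in 3)
class of 1: {1,5}; class of 5: {1,5}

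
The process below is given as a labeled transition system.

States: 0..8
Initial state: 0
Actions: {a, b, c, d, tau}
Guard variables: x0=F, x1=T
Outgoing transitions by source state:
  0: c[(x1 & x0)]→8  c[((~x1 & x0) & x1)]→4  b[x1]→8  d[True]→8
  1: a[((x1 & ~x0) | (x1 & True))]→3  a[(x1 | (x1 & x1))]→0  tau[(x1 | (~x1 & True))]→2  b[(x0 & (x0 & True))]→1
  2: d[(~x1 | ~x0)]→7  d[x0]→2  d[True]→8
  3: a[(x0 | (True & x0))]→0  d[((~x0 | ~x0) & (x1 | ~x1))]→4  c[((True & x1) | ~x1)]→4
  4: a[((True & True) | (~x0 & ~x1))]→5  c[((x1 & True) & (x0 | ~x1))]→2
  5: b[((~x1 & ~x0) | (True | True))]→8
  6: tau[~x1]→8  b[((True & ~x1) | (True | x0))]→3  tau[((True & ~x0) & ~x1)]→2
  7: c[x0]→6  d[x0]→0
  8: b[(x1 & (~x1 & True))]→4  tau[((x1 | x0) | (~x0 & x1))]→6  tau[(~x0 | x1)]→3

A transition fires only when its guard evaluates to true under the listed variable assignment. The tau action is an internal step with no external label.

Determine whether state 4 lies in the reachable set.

After dropping false guards: 14 live edges.
L0 = {0}
L1 = {8}  cumulative {0,8}
L2 = {3,6}  cumulative {0,3,6,8}
L3 = {4}  cumulative {0,3,4,6,8}
L4 = {5}  cumulative {0,3,4,5,6,8}
Reachable = {0,3,4,5,6,8}
witness 4: b·tau·d

Answer: REACHABLE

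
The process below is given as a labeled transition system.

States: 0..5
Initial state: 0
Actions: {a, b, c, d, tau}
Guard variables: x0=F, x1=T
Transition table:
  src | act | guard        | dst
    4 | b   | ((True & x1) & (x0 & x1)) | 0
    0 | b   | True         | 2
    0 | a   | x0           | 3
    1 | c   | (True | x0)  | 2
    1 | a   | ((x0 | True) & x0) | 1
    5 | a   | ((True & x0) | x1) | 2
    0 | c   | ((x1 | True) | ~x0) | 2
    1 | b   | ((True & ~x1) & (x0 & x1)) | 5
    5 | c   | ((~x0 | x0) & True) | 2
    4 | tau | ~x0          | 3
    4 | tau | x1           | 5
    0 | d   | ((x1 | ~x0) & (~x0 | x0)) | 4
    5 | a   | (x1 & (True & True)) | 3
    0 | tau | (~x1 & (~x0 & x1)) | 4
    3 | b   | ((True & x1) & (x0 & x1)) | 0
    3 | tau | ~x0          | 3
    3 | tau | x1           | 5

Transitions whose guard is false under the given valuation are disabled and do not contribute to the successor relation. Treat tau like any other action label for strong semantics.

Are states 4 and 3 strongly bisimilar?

Answer: BISIMILAR

Trace:
Compute ~ classes (split until stable):
  P[0] = {{0,1,2,3,4,5}}
  P[1] = {{0},{1},{2},{3,4},{5}}
5 equivalence class(es) (converged in 2)
[4]={3,4}  [3]={3,4}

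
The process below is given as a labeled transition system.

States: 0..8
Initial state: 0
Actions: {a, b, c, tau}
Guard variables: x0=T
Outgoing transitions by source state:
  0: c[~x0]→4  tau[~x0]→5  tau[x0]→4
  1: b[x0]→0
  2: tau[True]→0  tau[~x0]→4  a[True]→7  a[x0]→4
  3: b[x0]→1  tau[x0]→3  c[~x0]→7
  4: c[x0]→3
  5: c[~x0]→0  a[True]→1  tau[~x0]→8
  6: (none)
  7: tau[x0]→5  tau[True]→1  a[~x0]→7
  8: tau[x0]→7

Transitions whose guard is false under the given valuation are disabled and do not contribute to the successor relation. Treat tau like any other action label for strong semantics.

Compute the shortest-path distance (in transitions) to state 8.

Layered search for 8:
  Layer 0: {0}
  Layer 1: {4}
  Layer 2: {3}
  Layer 3: {1}
8 never appears.

Answer: UNREACHABLE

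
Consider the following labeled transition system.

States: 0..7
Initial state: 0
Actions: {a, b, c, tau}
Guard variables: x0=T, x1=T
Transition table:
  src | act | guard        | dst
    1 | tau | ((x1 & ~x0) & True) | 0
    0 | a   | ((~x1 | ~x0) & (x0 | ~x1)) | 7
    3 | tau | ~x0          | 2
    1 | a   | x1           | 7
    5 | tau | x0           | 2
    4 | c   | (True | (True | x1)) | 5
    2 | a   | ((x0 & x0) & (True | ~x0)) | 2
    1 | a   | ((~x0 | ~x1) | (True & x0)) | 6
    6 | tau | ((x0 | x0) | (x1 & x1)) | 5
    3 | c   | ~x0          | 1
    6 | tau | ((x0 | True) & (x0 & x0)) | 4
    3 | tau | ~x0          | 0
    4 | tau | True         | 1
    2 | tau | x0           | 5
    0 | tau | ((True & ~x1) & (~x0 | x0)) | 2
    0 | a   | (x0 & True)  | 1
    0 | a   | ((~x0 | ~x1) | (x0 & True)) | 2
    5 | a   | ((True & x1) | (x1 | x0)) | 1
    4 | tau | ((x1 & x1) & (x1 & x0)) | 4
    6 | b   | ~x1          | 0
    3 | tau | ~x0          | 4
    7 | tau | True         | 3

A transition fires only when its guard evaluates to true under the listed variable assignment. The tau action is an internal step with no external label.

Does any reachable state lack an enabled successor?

Answer: DEADLOCK at state 3

Trace:
R = {0,1,2,3,4,5,6,7}
  0: a→1  a→2  [deg 2]
  1: a→6  a→7  [deg 2]
  2: a→2  tau→5  [deg 2]
  3: ∅  [deadlock]
  4: c→5  tau→1  tau→4  [deg 3]
  5: a→1  tau→2  [deg 2]
  6: tau→4  tau→5  [deg 2]
  7: tau→3  [deg 1]
trace reaching 3: a·a·tau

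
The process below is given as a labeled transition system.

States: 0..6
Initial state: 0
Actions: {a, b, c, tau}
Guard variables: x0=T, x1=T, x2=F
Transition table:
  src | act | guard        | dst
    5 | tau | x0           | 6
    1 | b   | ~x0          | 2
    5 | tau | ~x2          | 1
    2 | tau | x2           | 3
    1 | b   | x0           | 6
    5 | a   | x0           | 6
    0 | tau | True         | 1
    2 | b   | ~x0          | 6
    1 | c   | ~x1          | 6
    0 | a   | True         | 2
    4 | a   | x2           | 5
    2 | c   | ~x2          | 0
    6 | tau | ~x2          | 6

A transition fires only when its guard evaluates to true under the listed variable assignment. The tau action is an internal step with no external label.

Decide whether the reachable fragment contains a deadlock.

Reachable = {0,1,2,6}
  0: a→2  tau→1  [2 out]
  1: b→6  [1 out]
  2: c→0  [1 out]
  6: tau→6  [1 out]

Answer: DEADLOCK-FREE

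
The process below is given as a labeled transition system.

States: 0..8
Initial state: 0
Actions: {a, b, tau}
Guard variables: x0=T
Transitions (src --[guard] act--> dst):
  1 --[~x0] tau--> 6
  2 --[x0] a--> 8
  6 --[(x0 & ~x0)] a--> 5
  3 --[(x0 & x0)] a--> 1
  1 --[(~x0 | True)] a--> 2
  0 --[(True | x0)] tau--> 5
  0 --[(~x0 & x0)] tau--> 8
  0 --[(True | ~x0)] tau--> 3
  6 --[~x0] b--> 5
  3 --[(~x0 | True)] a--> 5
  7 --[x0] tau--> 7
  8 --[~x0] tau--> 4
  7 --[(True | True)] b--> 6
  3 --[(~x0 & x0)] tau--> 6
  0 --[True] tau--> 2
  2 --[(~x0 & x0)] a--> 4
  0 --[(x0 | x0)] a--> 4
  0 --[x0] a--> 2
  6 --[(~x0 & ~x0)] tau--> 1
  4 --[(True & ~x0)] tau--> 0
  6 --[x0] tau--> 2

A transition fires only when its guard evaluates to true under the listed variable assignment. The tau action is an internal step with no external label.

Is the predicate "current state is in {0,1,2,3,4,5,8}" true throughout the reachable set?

Answer: INVARIANT HOLDS

Trace:
Safe = {0,1,2,3,4,5,8}
Reach set: {0,1,2,3,4,5,8}
  0: safe
  1: safe
  2: safe
  3: safe
  4: safe
  5: safe
  8: safe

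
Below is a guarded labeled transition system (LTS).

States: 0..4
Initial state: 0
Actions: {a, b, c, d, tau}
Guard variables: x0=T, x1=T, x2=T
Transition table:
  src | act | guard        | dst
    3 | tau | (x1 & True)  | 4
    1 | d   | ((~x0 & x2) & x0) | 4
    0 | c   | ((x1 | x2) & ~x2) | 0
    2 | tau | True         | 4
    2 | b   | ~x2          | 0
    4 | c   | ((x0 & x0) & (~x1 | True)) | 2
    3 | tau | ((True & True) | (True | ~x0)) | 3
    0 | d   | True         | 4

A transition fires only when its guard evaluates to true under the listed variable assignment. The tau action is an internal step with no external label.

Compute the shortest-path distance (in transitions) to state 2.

Answer: 2

Working:
Layered search for 2:
  depth 0: {0}
  depth 1: {4}
  depth 2: {2}
first hit 2 at d=2 via d·c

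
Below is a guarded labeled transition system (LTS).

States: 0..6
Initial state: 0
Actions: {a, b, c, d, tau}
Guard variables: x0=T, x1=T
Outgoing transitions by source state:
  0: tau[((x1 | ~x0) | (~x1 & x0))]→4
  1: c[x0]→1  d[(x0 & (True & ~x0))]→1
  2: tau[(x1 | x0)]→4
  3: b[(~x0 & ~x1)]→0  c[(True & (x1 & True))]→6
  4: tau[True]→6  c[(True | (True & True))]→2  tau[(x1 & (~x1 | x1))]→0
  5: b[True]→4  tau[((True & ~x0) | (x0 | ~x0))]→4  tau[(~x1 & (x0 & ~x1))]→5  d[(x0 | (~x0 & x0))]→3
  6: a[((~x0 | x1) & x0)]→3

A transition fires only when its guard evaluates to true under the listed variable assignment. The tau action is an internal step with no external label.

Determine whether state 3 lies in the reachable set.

Answer: REACHABLE

Analysis:
11 transition(s) survive guard evaluation.
L0 = {0}
L1 = {4}  cumulative {0,4}
L2 = {2,6}  cumulative {0,2,4,6}
L3 = {3}  cumulative {0,2,3,4,6}
Reachable = {0,2,3,4,6}
witness 3: tau·tau·a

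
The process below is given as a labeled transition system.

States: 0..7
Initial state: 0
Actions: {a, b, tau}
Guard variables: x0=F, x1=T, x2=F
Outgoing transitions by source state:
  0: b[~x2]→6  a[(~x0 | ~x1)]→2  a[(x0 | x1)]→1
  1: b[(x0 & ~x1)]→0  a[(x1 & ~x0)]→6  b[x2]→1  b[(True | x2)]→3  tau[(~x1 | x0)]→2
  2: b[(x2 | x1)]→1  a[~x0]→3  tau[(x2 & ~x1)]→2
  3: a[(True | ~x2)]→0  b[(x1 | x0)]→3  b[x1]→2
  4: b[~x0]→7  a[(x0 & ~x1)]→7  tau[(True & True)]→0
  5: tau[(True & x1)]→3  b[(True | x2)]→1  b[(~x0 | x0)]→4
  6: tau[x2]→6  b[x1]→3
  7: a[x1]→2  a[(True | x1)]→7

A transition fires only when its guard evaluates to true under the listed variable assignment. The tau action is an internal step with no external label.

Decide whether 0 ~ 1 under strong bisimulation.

Answer: NOT BISIMILAR

Working:
Refine partition for ~:
  π0 = {{0,1,2,3,4,5,6,7}}
  π1 = {{0,1,2,3},{4,5},{6},{7}}
  π2 = {{0},{1},{2,3},{4},{5},{6},{7}}
  π3 = {{0},{1},{2},{3},{4},{5},{6},{7}}
Fixed point at round 4; 8 class(es).
class of 0: {0}; class of 1: {1}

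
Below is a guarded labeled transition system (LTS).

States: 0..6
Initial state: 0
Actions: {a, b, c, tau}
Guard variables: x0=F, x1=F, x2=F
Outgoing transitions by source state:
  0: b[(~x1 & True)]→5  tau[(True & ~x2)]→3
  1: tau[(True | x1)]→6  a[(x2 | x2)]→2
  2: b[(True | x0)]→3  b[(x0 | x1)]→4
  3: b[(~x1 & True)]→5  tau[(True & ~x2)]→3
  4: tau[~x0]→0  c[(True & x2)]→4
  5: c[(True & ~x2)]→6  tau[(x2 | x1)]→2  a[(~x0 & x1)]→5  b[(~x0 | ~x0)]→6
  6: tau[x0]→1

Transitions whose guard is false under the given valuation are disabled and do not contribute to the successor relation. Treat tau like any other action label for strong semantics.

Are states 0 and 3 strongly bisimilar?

Bisimulation quotient by refinement:
  round 0: {{0,1,2,3,4,5,6}}
  round 1: {{0,3},{1,4},{2},{5},{6}}
  round 2: {{0,3},{1},{2},{4},{5},{6}}
6 equivalence class(es) (converged in 3)
[0]={0,3}  [3]={0,3}

Answer: BISIMILAR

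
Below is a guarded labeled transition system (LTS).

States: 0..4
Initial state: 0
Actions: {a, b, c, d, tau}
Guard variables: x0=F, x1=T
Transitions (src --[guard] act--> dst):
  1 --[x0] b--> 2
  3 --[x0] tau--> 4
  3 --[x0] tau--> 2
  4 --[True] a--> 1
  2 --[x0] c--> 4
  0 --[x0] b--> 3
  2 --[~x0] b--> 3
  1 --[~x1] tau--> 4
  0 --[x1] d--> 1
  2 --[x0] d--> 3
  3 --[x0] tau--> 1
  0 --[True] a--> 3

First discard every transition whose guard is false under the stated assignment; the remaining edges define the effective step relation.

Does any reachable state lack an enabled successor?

R = {0,1,3}
  0: a→3  d→1  [deg 2]
  1: ∅  [STUCK]
  3: ∅  [STUCK]
trace reaching 1: d

Answer: DEADLOCK at state 1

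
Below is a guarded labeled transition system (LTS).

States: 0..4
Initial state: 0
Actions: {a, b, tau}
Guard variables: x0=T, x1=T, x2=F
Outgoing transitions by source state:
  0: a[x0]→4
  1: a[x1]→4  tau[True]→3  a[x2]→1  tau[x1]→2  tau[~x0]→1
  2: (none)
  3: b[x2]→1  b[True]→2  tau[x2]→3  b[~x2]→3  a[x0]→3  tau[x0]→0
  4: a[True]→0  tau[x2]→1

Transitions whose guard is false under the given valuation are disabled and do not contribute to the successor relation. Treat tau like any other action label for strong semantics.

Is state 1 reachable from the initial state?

Answer: UNREACHABLE

Working:
After dropping false guards: 9 live edges.
L0 = {0}
L1 = {4}  cumulative {0,4}
R = {0,4}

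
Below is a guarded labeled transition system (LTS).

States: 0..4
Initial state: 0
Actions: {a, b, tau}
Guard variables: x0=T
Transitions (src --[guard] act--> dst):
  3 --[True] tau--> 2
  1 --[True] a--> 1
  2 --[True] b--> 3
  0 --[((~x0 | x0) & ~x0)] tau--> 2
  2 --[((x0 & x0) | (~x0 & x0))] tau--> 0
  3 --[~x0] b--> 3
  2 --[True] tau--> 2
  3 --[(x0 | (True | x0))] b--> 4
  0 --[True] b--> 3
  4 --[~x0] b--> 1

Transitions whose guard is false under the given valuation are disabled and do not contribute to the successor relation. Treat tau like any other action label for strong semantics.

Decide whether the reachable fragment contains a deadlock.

Answer: DEADLOCK at state 4

Working:
Reach set: {0,2,3,4}
  0: b→3  [1 exit(s)]
  2: b→3  tau→0  tau→2  [3 exit(s)]
  3: b→4  tau→2  [2 exit(s)]
  4: ∅  [STUCK]
Path to 4: b·b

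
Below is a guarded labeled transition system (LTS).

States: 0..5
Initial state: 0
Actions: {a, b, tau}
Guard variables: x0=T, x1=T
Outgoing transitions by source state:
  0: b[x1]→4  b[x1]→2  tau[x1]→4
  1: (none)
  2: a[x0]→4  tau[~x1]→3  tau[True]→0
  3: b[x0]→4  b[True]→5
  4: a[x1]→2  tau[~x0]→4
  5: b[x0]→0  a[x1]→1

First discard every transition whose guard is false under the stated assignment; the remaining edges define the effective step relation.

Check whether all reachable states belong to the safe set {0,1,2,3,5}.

Inv-set: {0,1,2,3,5}
R = {0,2,4}
  0: safe
  2: safe
  4: outside
witness against invariant: b → 4

Answer: INVARIANT VIOLATED at state 4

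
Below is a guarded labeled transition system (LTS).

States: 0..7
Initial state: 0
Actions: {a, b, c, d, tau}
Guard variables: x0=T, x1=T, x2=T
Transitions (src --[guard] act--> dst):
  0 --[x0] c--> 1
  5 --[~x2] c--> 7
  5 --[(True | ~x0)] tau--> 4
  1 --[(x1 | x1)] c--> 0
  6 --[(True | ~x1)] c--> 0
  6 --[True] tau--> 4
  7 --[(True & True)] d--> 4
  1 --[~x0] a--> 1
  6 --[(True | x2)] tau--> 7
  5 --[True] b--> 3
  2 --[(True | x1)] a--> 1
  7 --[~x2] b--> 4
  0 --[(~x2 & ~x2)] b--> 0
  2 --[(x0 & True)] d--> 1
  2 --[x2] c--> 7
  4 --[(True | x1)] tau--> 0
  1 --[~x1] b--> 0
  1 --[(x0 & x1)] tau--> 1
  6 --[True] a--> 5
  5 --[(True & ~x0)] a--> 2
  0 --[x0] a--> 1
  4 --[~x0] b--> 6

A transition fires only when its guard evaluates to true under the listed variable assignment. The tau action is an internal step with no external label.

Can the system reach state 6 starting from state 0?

Answer: UNREACHABLE

Analysis:
After dropping false guards: 15 live edges.
L0 = {0}
L1 = {1}  cumulative {0,1}
R = {0,1}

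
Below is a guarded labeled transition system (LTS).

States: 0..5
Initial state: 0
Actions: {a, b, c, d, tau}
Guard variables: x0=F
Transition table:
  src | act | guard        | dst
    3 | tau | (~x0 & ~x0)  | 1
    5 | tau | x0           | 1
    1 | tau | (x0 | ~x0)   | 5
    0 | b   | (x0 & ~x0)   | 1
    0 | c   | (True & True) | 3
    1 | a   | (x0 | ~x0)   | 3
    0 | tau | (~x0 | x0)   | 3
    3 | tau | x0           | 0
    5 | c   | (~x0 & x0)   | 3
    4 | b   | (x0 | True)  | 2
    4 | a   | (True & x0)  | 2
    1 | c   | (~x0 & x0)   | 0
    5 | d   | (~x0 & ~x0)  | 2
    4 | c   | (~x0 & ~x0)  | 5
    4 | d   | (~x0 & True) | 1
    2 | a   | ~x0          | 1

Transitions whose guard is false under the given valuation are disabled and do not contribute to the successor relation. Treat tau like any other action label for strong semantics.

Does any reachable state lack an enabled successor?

Answer: DEADLOCK-FREE

Working:
Reach set: {0,1,2,3,5}
  0: c→3  tau→3  [2 out]
  1: a→3  tau→5  [2 out]
  2: a→1  [1 out]
  3: tau→1  [1 out]
  5: d→2  [1 out]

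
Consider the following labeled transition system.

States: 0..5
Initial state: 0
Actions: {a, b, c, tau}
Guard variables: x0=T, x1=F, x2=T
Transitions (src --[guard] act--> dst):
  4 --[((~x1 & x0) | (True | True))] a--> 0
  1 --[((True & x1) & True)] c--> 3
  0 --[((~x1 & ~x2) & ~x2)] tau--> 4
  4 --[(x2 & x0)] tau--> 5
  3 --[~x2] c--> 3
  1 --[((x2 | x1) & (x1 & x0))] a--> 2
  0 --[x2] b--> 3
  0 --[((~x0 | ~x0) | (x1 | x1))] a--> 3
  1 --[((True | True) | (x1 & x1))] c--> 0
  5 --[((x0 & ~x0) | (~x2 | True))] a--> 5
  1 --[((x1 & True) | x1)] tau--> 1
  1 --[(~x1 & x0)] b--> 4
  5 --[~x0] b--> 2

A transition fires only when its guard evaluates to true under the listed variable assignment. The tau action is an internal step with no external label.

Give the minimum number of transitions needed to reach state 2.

Answer: UNREACHABLE

Working:
BFS to 2:
  L0 = {0}
  L1 = {3}
2 never appears.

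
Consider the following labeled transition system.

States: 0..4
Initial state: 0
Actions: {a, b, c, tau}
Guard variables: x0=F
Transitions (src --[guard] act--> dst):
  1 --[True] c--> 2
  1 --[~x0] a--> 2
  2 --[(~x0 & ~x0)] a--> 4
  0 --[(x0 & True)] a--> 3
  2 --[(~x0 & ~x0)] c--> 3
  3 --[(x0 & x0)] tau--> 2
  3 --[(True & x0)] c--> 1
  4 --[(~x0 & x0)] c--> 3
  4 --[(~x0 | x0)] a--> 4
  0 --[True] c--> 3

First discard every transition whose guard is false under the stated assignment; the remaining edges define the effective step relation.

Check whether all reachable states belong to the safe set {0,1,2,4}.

Answer: INVARIANT VIOLATED at state 3

Working:
Safe = {0,1,2,4}
R = {0,3}
  0: ✓
  3: VIOLATES
counterexample path to 3: c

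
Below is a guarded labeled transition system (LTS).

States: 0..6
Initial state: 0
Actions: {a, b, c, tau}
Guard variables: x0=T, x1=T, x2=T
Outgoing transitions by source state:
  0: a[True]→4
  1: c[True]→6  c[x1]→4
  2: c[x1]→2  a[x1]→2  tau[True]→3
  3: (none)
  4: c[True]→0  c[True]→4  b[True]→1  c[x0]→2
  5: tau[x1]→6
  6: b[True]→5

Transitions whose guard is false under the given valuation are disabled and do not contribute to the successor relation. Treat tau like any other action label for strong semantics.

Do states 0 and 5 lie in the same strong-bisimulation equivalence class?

Bisimulation quotient by refinement:
  π0 = {{0,1,2,3,4,5,6}}
  π1 = {{0},{1},{2},{3},{4},{5},{6}}
Fixed point at round 2; 7 class(es).
class of 0: {0}; class of 5: {5}

Answer: NOT BISIMILAR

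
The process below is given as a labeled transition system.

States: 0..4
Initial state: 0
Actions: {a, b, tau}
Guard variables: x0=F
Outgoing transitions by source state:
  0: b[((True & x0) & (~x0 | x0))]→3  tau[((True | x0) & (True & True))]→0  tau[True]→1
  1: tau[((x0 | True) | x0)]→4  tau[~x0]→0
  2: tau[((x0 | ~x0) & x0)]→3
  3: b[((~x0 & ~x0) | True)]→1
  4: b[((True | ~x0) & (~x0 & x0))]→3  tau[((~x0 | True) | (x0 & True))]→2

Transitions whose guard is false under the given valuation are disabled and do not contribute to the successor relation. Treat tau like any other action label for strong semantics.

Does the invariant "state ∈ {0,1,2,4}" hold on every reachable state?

Inv-set: {0,1,2,4}
Reachable = {0,1,2,4}
  0: ok
  1: ok
  2: ok
  4: ok

Answer: INVARIANT HOLDS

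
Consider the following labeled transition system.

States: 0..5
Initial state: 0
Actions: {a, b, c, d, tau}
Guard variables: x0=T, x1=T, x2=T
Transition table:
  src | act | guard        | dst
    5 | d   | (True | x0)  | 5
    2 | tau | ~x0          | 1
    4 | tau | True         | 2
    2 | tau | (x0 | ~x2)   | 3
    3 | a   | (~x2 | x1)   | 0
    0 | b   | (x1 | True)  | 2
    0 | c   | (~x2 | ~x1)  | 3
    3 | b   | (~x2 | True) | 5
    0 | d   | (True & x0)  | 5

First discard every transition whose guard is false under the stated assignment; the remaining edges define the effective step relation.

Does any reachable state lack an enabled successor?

Reachable = {0,2,3,5}
  0: b→2  d→5  [2 exit(s)]
  2: tau→3  [1 exit(s)]
  3: a→0  b→5  [2 exit(s)]
  5: d→5  [1 exit(s)]

Answer: DEADLOCK-FREE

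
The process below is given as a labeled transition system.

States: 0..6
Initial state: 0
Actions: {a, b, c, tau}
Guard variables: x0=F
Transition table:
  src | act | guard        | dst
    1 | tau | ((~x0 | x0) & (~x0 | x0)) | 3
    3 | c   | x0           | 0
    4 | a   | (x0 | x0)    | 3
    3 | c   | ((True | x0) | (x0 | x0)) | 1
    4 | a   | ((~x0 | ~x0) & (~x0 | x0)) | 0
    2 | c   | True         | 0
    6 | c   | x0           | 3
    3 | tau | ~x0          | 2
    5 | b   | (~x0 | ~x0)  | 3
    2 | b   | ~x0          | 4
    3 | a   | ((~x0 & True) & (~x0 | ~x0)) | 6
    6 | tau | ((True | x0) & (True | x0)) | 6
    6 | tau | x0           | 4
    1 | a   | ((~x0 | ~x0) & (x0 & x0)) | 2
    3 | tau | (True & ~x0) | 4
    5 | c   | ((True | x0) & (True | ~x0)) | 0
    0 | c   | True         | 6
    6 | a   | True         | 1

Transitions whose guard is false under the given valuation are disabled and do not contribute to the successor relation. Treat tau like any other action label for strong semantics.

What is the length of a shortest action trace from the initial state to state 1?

Answer: 2

Working:
Layered search for 1:
  Layer 0: {0}
  Layer 1: {6}
  Layer 2: {1}
1 enters at depth 2; path c·a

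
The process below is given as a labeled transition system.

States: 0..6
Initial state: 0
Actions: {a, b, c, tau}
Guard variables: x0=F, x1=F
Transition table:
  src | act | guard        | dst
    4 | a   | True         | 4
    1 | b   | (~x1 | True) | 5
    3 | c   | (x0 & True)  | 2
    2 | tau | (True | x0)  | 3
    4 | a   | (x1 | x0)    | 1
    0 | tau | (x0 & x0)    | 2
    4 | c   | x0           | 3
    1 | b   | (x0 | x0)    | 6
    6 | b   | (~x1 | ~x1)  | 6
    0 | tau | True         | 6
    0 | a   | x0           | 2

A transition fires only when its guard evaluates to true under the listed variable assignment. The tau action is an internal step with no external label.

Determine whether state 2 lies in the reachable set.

Answer: UNREACHABLE

Analysis:
5 transition(s) survive guard evaluation.
L0 = {0}
L1 = {6}  now seen {0,6}
R = {0,6}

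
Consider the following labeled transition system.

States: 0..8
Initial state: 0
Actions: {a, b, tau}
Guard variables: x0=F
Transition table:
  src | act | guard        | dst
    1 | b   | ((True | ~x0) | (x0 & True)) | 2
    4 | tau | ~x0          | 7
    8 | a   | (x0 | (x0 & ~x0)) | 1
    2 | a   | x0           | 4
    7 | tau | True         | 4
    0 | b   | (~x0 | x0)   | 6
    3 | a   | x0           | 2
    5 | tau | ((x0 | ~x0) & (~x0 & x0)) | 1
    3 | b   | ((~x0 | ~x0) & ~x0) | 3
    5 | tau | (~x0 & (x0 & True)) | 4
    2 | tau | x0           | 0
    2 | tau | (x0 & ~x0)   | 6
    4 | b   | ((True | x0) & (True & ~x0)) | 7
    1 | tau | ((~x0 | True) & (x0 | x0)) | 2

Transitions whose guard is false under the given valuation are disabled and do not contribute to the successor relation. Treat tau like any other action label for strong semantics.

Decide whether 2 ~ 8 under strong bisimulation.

Answer: BISIMILAR

Working:
Bisimulation quotient by refinement:
  P[0] = {{0,1,2,3,4,5,6,7,8}}
  P[1] = {{0,1,3},{2,5,6,8},{4},{7}}
  P[2] = {{0,1},{2,5,6,8},{3},{4},{7}}
stable after 3 split(s): 5 block(s)
2∈{2,5,6,8}, 8∈{2,5,6,8}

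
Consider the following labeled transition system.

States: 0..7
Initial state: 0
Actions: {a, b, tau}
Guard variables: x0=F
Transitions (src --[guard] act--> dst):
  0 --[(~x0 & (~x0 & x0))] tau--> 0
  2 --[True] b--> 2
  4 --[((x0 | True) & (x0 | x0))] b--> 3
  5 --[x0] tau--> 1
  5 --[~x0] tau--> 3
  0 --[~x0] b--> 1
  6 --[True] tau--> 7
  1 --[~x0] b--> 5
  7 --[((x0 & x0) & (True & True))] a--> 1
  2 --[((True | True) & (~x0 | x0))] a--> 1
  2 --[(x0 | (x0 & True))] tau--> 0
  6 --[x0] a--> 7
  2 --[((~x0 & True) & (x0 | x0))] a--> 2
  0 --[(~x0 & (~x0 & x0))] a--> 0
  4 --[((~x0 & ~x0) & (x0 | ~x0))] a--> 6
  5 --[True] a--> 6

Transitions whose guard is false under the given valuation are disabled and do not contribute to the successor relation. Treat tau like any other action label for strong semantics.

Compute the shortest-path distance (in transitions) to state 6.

Answer: 3

Working:
BFS to 6:
  Layer 0: {0}
  Layer 1: {1}
  Layer 2: {5}
  Layer 3: {3,6}
first hit 6 at d=3 via b·b·a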